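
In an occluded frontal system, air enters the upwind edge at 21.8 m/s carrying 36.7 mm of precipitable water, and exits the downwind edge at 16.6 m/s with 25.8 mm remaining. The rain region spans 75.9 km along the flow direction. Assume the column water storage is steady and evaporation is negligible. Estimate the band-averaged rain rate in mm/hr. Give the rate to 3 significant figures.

Column moisture flux per unit crosswind length is F = V × PW.
Inflow: F_in = 21.8 × 36.7 = 800.06 mm·m/s
Outflow: F_out = 16.6 × 25.8 = 428.28 mm·m/s
Steady-state rate R = (F_in − F_out)/L = (800.06 − 428.28) / 75900 m = 4.898e-03 mm/s.
R = 4.898e-03 × 3600 = 17.6 mm/hr.

R ≈ 17.6 mm/hr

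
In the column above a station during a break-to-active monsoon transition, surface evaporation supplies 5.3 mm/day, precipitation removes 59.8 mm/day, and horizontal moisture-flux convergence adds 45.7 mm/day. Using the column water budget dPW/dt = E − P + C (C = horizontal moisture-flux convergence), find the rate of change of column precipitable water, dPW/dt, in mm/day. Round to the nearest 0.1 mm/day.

dPW/dt ≈ -8.8 mm/day

dPW/dt = E − P + C = 5.3 − 59.8 + (45.7) = -8.8 mm/day.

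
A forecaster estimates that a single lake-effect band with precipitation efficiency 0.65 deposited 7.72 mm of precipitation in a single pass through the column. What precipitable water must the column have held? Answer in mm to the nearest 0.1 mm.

PW ≈ 11.9 mm

PW = precipitation / ε = 7.72 / 0.65 = 11.9 mm.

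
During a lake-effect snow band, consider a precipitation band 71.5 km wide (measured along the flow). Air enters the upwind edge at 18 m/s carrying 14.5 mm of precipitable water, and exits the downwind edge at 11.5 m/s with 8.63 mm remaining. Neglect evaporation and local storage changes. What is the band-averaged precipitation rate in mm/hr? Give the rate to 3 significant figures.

Column moisture flux per unit crosswind length is F = V × PW.
Inflow: F_in = 18 × 14.5 = 261 mm·m/s
Outflow: F_out = 11.5 × 8.63 = 99.245 mm·m/s
Steady-state rate R = (F_in − F_out)/L = (261 − 99.245) / 71500 m = 2.262e-03 mm/s.
R = 2.262e-03 × 3600 = 8.14 mm/hr.

R ≈ 8.14 mm/hr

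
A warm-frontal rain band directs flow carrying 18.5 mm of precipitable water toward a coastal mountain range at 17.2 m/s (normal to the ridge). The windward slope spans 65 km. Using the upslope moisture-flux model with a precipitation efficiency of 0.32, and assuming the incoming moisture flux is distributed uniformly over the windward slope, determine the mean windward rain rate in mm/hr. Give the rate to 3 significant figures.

R ≈ 5.64 mm/hr

Incoming column moisture flux per unit ridge length: F = V × PW = 17.2 × 18.5 = 318.2 mm·m/s.
Spread over the 65 km slope with efficiency ε = 0.32: R = ε·F/W = 0.32 × 318.2 / 65000 m = 1.567e-03 mm/s.
R = 1.567e-03 × 3600 = 5.64 mm/hr.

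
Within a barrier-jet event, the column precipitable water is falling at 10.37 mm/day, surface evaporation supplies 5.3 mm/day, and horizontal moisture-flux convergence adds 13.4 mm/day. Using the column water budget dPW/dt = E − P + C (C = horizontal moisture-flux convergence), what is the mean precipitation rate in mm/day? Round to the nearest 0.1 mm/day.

dPW/dt = -10.37 mm/day.
P = E + C − dPW/dt = 5.3 + (13.4) − (-10.37) = 29.1 mm/day.

P ≈ 29.1 mm/day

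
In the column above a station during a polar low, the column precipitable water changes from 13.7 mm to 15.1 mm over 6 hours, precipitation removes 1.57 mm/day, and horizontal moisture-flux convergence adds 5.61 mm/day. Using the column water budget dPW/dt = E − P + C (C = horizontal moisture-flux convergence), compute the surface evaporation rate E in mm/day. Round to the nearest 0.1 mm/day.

E ≈ 1.6 mm/day

dPW/dt = (15.1 − 13.7) mm / (6/24 day) = +5.600 mm/day.
E = dPW/dt + P − C = (+5.600) + 1.57 − (5.61) = 1.6 mm/day.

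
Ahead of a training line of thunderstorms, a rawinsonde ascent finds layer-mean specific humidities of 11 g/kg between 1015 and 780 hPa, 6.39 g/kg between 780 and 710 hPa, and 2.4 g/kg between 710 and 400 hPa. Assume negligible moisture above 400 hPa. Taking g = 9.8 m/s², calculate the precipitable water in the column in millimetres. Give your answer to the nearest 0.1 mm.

Precipitable water is the column-integrated vapour mass per unit area: PW = (1/g) Σ q̄ Δp, with q in kg/kg and Δp in Pa (1 kg/m² of water = 1 mm).
Layer 1015–780 hPa: Δp = 235 hPa = 23500 Pa, q̄ = 0.011 kg/kg → 0.011 × 23500 / 9.8 = 26.38 mm
Layer 780–710 hPa: Δp = 70 hPa = 7000 Pa, q̄ = 0.00639 kg/kg → 0.00639 × 7000 / 9.8 = 4.56 mm
Layer 710–400 hPa: Δp = 310 hPa = 31000 Pa, q̄ = 0.0024 kg/kg → 0.0024 × 31000 / 9.8 = 7.59 mm
PW = 26.38 + 4.56 + 7.59 = 38.53 ≈ 38.5 mm.

PW ≈ 38.5 mm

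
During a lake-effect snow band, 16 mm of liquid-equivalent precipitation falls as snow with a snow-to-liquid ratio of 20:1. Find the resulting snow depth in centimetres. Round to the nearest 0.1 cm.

snow depth ≈ 32.0 cm

Snow depth = liquid × ratio = 16 mm × 20 = 320 mm = 32.0 cm.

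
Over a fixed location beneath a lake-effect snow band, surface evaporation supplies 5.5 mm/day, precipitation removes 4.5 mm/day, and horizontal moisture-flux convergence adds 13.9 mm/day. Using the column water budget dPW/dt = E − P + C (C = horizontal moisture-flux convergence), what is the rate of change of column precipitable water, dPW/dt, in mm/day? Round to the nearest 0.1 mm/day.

dPW/dt = E − P + C = 5.5 − 4.5 + (13.9) = 14.9 mm/day.

dPW/dt ≈ 14.9 mm/day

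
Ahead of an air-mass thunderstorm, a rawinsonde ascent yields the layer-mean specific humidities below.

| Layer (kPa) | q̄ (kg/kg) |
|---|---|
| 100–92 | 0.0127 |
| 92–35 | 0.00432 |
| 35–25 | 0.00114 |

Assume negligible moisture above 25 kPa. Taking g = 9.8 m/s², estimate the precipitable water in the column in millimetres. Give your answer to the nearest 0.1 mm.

Precipitable water is the column-integrated vapour mass per unit area: PW = (1/g) Σ q̄ Δp, with q in kg/kg and Δp in Pa (1 kg/m² of water = 1 mm).
Layer 100–92 kPa: Δp = 80 hPa = 8000 Pa, q̄ = 0.0127 kg/kg → 0.0127 × 8000 / 9.8 = 10.37 mm
Layer 92–35 kPa: Δp = 570 hPa = 57000 Pa, q̄ = 0.00432 kg/kg → 0.00432 × 57000 / 9.8 = 25.13 mm
Layer 35–25 kPa: Δp = 100 hPa = 10000 Pa, q̄ = 0.00114 kg/kg → 0.00114 × 10000 / 9.8 = 1.16 mm
PW = 10.37 + 25.13 + 1.16 = 36.66 ≈ 36.7 mm.

PW ≈ 36.7 mm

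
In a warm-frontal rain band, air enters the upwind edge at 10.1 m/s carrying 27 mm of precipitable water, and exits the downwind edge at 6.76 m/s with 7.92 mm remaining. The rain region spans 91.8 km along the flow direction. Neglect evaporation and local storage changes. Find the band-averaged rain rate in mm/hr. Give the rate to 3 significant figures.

Column moisture flux per unit crosswind length is F = V × PW.
Inflow: F_in = 10.1 × 27 = 272.7 mm·m/s
Outflow: F_out = 6.76 × 7.92 = 53.5392 mm·m/s
Steady-state rate R = (F_in − F_out)/L = (272.7 − 53.5392) / 91800 m = 2.387e-03 mm/s.
R = 2.387e-03 × 3600 = 8.59 mm/hr.

R ≈ 8.59 mm/hr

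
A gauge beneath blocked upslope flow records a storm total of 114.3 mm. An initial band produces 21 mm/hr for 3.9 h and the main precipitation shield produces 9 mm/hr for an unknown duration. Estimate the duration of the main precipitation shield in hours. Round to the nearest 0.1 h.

Known phases: 21 × 3.9 = 81.9 mm.
Remaining depth = 114.3 − 81.9 = 32.4 mm.
Duration = 32.4 / 9 = 3.6 h.

duration ≈ 3.6 h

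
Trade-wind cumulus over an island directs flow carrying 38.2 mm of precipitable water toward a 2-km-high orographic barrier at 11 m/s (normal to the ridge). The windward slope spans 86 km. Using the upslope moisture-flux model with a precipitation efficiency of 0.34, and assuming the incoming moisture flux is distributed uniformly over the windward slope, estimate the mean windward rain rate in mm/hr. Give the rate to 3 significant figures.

Incoming column moisture flux per unit ridge length: F = V × PW = 11 × 38.2 = 420.2 mm·m/s.
Spread over the 86 km slope with efficiency ε = 0.34: R = ε·F/W = 0.34 × 420.2 / 86000 m = 1.661e-03 mm/s.
R = 1.661e-03 × 3600 = 5.98 mm/hr.

R ≈ 5.98 mm/hr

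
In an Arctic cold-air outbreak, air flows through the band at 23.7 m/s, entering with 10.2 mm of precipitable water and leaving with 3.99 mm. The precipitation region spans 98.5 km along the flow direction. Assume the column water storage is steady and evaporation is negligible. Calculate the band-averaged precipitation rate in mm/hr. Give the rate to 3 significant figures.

R ≈ 5.38 mm/hr

Column moisture flux per unit crosswind length is F = V × PW.
Inflow: F_in = 23.7 × 10.2 = 241.74 mm·m/s
Outflow: F_out = 23.7 × 3.99 = 94.563 mm·m/s
Steady-state rate R = (F_in − F_out)/L = (241.74 − 94.563) / 98500 m = 1.494e-03 mm/s.
R = 1.494e-03 × 3600 = 5.38 mm/hr.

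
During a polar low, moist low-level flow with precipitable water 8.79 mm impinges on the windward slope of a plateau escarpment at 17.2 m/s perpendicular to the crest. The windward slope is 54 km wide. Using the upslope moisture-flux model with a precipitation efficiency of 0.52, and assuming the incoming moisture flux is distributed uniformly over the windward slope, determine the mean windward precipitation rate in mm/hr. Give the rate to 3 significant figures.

Incoming column moisture flux per unit ridge length: F = V × PW = 17.2 × 8.79 = 151.188 mm·m/s.
Spread over the 54 km slope with efficiency ε = 0.52: R = ε·F/W = 0.52 × 151.188 / 54000 m = 1.456e-03 mm/s.
R = 1.456e-03 × 3600 = 5.24 mm/hr.

R ≈ 5.24 mm/hr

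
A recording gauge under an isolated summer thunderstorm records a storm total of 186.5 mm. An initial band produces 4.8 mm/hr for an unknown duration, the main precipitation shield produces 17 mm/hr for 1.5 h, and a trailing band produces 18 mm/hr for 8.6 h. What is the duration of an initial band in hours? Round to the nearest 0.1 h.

Known phases: 17 × 1.5 + 18 × 8.6 = 25.5 + 154.8 = 180.3 mm.
Remaining depth = 186.5 − 180.3 = 6.2 mm.
Duration = 6.2 / 4.8 = 1.3 h.

duration ≈ 1.3 h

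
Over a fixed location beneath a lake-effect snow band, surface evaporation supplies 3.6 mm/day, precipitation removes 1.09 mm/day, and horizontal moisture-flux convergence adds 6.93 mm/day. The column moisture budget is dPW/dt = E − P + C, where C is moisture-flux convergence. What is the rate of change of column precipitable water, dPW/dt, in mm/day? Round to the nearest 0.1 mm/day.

dPW/dt ≈ 9.4 mm/day

dPW/dt = E − P + C = 3.6 − 1.09 + (6.93) = 9.4 mm/day.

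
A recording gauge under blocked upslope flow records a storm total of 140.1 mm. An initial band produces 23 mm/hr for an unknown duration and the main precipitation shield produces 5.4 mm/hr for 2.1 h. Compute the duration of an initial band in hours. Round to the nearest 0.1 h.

Known phases: 5.4 × 2.1 = 11.34 mm.
Remaining depth = 140.1 − 11.34 = 128.76 mm.
Duration = 128.76 / 23 = 5.6 h.

duration ≈ 5.6 h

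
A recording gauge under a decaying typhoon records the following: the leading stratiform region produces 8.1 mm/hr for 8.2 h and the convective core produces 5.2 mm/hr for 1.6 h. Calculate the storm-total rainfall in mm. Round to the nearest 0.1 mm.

Total = Σ Rᵢ Δtᵢ = 8.1 × 8.2 + 5.2 × 1.6
      = 66.42 + 8.32 = 74.7 mm.

total ≈ 74.7 mm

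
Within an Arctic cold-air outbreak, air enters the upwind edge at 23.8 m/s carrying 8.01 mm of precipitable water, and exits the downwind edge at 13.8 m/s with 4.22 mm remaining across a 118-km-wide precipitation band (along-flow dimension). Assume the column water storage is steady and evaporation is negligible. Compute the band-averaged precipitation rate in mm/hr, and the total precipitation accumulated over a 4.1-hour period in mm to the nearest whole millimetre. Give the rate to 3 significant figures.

Column moisture flux per unit crosswind length is F = V × PW.
Inflow: F_in = 23.8 × 8.01 = 190.638 mm·m/s
Outflow: F_out = 13.8 × 4.22 = 58.236 mm·m/s
Steady-state rate R = (F_in − F_out)/L = (190.638 − 58.236) / 118000 m = 1.122e-03 mm/s.
R = 1.122e-03 × 3600 = 4.04 mm/hr.
Over 4.1 h: total = 4.04 × 4.1 = 16.564 ≈ 17 mm.

R ≈ 4.04 mm/hr; total ≈ 17 mm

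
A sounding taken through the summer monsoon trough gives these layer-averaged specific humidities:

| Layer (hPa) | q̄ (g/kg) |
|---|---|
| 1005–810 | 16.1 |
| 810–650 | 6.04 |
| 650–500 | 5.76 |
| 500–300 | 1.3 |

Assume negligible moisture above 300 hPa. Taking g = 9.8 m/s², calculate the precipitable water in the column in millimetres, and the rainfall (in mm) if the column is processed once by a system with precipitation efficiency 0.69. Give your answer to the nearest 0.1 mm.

Precipitable water is the column-integrated vapour mass per unit area: PW = (1/g) Σ q̄ Δp, with q in kg/kg and Δp in Pa (1 kg/m² of water = 1 mm).
Layer 1005–810 hPa: Δp = 195 hPa = 19500 Pa, q̄ = 0.0161 kg/kg → 0.0161 × 19500 / 9.8 = 32.04 mm
Layer 810–650 hPa: Δp = 160 hPa = 16000 Pa, q̄ = 0.00604 kg/kg → 0.00604 × 16000 / 9.8 = 9.86 mm
Layer 650–500 hPa: Δp = 150 hPa = 15000 Pa, q̄ = 0.00576 kg/kg → 0.00576 × 15000 / 9.8 = 8.82 mm
Layer 500–300 hPa: Δp = 200 hPa = 20000 Pa, q̄ = 0.0013 kg/kg → 0.0013 × 20000 / 9.8 = 2.65 mm
PW = 32.04 + 9.86 + 8.82 + 2.65 = 53.37 ≈ 53.4 mm.
Rainfall = ε × PW = 0.69 × 53.4 = 36.8 mm.

PW ≈ 53.4 mm; rainfall ≈ 36.8 mm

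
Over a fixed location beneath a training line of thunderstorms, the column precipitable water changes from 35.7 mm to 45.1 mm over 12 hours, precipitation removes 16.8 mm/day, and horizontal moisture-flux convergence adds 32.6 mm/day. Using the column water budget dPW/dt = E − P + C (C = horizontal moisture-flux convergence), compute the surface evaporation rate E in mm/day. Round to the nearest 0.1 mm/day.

dPW/dt = (45.1 − 35.7) mm / (12/24 day) = +18.800 mm/day.
E = dPW/dt + P − C = (+18.800) + 16.8 − (32.6) = 3.0 mm/day.

E ≈ 3.0 mm/day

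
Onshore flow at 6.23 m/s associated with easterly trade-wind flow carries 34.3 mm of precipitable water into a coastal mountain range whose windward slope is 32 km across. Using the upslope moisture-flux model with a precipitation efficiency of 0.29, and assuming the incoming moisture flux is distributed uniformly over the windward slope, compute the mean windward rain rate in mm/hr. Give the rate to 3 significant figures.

R ≈ 6.97 mm/hr

Incoming column moisture flux per unit ridge length: F = V × PW = 6.23 × 34.3 = 213.689 mm·m/s.
Spread over the 32 km slope with efficiency ε = 0.29: R = ε·F/W = 0.29 × 213.689 / 32000 m = 1.937e-03 mm/s.
R = 1.937e-03 × 3600 = 6.97 mm/hr.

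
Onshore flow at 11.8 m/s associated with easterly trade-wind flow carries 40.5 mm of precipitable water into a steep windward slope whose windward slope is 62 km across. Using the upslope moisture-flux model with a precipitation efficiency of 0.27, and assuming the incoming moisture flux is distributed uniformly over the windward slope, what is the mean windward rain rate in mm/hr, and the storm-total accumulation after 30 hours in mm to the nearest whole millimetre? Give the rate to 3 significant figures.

Incoming column moisture flux per unit ridge length: F = V × PW = 11.8 × 40.5 = 477.9 mm·m/s.
Spread over the 62 km slope with efficiency ε = 0.27: R = ε·F/W = 0.27 × 477.9 / 62000 m = 2.081e-03 mm/s.
R = 2.081e-03 × 3600 = 7.49 mm/hr.
Over 30 h: total = 7.49 × 30 = 224.7 ≈ 225 mm.

R ≈ 7.49 mm/hr; total ≈ 225 mm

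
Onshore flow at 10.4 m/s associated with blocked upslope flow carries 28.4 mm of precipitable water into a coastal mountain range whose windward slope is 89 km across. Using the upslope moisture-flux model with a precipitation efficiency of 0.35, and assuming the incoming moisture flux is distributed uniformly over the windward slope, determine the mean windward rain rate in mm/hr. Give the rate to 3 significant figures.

Incoming column moisture flux per unit ridge length: F = V × PW = 10.4 × 28.4 = 295.36 mm·m/s.
Spread over the 89 km slope with efficiency ε = 0.35: R = ε·F/W = 0.35 × 295.36 / 89000 m = 1.162e-03 mm/s.
R = 1.162e-03 × 3600 = 4.18 mm/hr.

R ≈ 4.18 mm/hr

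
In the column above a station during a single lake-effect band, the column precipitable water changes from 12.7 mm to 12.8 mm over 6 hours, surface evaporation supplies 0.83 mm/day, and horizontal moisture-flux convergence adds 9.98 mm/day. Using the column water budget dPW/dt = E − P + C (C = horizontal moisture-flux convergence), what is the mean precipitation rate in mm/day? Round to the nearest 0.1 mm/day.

dPW/dt = (12.8 − 12.7) mm / (6/24 day) = +0.400 mm/day.
P = E + C − dPW/dt = 0.83 + (9.98) − (+0.400) = 10.4 mm/day.

P ≈ 10.4 mm/day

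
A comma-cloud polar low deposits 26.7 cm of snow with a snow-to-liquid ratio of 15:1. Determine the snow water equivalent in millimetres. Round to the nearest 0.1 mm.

SWE ≈ 17.8 mm

SWE = snow depth / ratio = 26.7 cm / 15 = 1.780 cm = 17.8 mm.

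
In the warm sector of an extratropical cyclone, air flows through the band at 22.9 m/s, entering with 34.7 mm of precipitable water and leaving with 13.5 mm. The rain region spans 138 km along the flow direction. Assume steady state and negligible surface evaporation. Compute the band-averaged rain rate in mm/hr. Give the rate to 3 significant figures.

R ≈ 12.7 mm/hr

Column moisture flux per unit crosswind length is F = V × PW.
Inflow: F_in = 22.9 × 34.7 = 794.63 mm·m/s
Outflow: F_out = 22.9 × 13.5 = 309.15 mm·m/s
Steady-state rate R = (F_in − F_out)/L = (794.63 − 309.15) / 138000 m = 3.518e-03 mm/s.
R = 3.518e-03 × 3600 = 12.7 mm/hr.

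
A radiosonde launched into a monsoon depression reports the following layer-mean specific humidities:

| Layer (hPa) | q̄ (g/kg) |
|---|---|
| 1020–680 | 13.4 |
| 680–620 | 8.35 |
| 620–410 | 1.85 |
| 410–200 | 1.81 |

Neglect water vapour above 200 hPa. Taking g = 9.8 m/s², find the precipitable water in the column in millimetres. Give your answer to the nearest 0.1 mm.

Precipitable water is the column-integrated vapour mass per unit area: PW = (1/g) Σ q̄ Δp, with q in kg/kg and Δp in Pa (1 kg/m² of water = 1 mm).
Layer 1020–680 hPa: Δp = 340 hPa = 34000 Pa, q̄ = 0.0134 kg/kg → 0.0134 × 34000 / 9.8 = 46.49 mm
Layer 680–620 hPa: Δp = 60 hPa = 6000 Pa, q̄ = 0.00835 kg/kg → 0.00835 × 6000 / 9.8 = 5.11 mm
Layer 620–410 hPa: Δp = 210 hPa = 21000 Pa, q̄ = 0.00185 kg/kg → 0.00185 × 21000 / 9.8 = 3.96 mm
Layer 410–200 hPa: Δp = 210 hPa = 21000 Pa, q̄ = 0.00181 kg/kg → 0.00181 × 21000 / 9.8 = 3.88 mm
PW = 46.49 + 5.11 + 3.96 + 3.88 = 59.44 ≈ 59.4 mm.

PW ≈ 59.4 mm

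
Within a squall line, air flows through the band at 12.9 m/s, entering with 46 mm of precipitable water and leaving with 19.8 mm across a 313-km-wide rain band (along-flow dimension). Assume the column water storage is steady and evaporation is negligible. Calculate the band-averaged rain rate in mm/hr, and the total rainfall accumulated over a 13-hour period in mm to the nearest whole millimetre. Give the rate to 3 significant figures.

R ≈ 3.89 mm/hr; total ≈ 51 mm

Column moisture flux per unit crosswind length is F = V × PW.
Inflow: F_in = 12.9 × 46 = 593.4 mm·m/s
Outflow: F_out = 12.9 × 19.8 = 255.42 mm·m/s
Steady-state rate R = (F_in − F_out)/L = (593.4 − 255.42) / 313000 m = 1.080e-03 mm/s.
R = 1.080e-03 × 3600 = 3.89 mm/hr.
Over 13 h: total = 3.89 × 13 = 50.57 ≈ 51 mm.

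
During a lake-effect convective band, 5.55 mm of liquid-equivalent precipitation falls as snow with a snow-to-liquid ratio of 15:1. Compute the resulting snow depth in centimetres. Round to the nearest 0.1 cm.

Snow depth = liquid × ratio = 5.55 mm × 15 = 83.25 mm = 8.3 cm.

snow depth ≈ 8.3 cm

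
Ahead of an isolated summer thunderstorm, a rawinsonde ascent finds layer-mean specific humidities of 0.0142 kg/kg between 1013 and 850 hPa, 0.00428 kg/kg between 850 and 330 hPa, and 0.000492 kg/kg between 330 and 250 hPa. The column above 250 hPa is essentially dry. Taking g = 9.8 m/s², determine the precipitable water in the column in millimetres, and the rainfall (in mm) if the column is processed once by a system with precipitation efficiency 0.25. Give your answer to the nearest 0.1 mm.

Precipitable water is the column-integrated vapour mass per unit area: PW = (1/g) Σ q̄ Δp, with q in kg/kg and Δp in Pa (1 kg/m² of water = 1 mm).
Layer 1013–850 hPa: Δp = 163 hPa = 16300 Pa, q̄ = 0.0142 kg/kg → 0.0142 × 16300 / 9.8 = 23.62 mm
Layer 850–330 hPa: Δp = 520 hPa = 52000 Pa, q̄ = 0.00428 kg/kg → 0.00428 × 52000 / 9.8 = 22.71 mm
Layer 330–250 hPa: Δp = 80 hPa = 8000 Pa, q̄ = 0.000492 kg/kg → 0.000492 × 8000 / 9.8 = 0.40 mm
PW = 23.62 + 22.71 + 0.40 = 46.73 ≈ 46.7 mm.
Rainfall = ε × PW = 0.25 × 46.7 = 11.7 mm.

PW ≈ 46.7 mm; rainfall ≈ 11.7 mm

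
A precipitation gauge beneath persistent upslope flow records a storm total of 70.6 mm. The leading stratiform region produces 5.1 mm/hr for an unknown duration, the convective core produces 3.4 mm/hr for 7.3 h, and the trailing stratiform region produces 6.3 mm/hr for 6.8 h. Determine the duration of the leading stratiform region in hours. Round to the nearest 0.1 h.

Known phases: 3.4 × 7.3 + 6.3 × 6.8 = 24.82 + 42.84 = 67.66 mm.
Remaining depth = 70.6 − 67.66 = 2.94 mm.
Duration = 2.94 / 5.1 = 0.6 h.

duration ≈ 0.6 h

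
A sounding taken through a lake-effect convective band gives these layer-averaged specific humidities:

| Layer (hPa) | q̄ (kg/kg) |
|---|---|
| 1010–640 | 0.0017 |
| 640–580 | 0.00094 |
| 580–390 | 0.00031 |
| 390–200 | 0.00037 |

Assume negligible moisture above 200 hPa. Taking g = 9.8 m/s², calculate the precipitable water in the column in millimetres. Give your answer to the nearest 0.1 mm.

Precipitable water is the column-integrated vapour mass per unit area: PW = (1/g) Σ q̄ Δp, with q in kg/kg and Δp in Pa (1 kg/m² of water = 1 mm).
Layer 1010–640 hPa: Δp = 370 hPa = 37000 Pa, q̄ = 0.0017 kg/kg → 0.0017 × 37000 / 9.8 = 6.42 mm
Layer 640–580 hPa: Δp = 60 hPa = 6000 Pa, q̄ = 0.00094 kg/kg → 0.00094 × 6000 / 9.8 = 0.58 mm
Layer 580–390 hPa: Δp = 190 hPa = 19000 Pa, q̄ = 0.00031 kg/kg → 0.00031 × 19000 / 9.8 = 0.60 mm
Layer 390–200 hPa: Δp = 190 hPa = 19000 Pa, q̄ = 0.00037 kg/kg → 0.00037 × 19000 / 9.8 = 0.72 mm
PW = 6.42 + 0.58 + 0.60 + 0.72 = 8.32 ≈ 8.3 mm.

PW ≈ 8.3 mm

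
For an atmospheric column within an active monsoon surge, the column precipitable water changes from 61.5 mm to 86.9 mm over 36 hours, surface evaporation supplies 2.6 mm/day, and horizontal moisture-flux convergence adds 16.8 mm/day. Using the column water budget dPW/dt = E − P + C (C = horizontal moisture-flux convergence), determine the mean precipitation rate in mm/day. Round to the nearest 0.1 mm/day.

dPW/dt = (86.9 − 61.5) mm / (36/24 day) = +16.933 mm/day.
P = E + C − dPW/dt = 2.6 + (16.8) − (+16.933) = 2.5 mm/day.

P ≈ 2.5 mm/day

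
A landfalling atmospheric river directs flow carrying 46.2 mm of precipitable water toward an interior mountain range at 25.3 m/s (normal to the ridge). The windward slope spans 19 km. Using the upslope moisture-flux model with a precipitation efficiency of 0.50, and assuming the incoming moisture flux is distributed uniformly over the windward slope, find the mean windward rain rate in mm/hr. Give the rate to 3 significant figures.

Incoming column moisture flux per unit ridge length: F = V × PW = 25.3 × 46.2 = 1168.86 mm·m/s.
Spread over the 19 km slope with efficiency ε = 0.50: R = ε·F/W = 0.50 × 1168.86 / 19000 m = 3.076e-02 mm/s.
R = 3.076e-02 × 3600 = 111 mm/hr.

R ≈ 111 mm/hr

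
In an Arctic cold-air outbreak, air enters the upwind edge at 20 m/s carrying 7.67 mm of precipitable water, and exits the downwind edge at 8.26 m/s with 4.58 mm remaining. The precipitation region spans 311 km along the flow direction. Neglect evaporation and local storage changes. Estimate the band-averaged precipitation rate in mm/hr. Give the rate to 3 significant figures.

Column moisture flux per unit crosswind length is F = V × PW.
Inflow: F_in = 20 × 7.67 = 153.4 mm·m/s
Outflow: F_out = 8.26 × 4.58 = 37.8308 mm·m/s
Steady-state rate R = (F_in − F_out)/L = (153.4 − 37.8308) / 311000 m = 3.716e-04 mm/s.
R = 3.716e-04 × 3600 = 1.34 mm/hr.

R ≈ 1.34 mm/hr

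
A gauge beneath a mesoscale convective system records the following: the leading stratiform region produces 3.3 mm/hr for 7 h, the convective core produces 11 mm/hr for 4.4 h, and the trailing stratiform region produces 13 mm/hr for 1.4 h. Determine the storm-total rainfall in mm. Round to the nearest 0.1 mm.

Total = Σ Rᵢ Δtᵢ = 3.3 × 7 + 11 × 4.4 + 13 × 1.4
      = 23.1 + 48.4 + 18.2 = 89.7 mm.

total ≈ 89.7 mm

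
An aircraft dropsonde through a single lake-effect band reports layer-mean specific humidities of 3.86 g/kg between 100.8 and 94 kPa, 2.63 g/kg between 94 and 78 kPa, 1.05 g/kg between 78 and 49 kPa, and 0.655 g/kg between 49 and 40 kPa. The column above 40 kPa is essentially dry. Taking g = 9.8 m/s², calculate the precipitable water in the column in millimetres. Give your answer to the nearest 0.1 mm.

PW ≈ 10.7 mm

Precipitable water is the column-integrated vapour mass per unit area: PW = (1/g) Σ q̄ Δp, with q in kg/kg and Δp in Pa (1 kg/m² of water = 1 mm).
Layer 100.8–94 kPa: Δp = 68 hPa = 6800 Pa, q̄ = 0.00386 kg/kg → 0.00386 × 6800 / 9.8 = 2.68 mm
Layer 94–78 kPa: Δp = 160 hPa = 16000 Pa, q̄ = 0.00263 kg/kg → 0.00263 × 16000 / 9.8 = 4.29 mm
Layer 78–49 kPa: Δp = 290 hPa = 29000 Pa, q̄ = 0.00105 kg/kg → 0.00105 × 29000 / 9.8 = 3.11 mm
Layer 49–40 kPa: Δp = 90 hPa = 9000 Pa, q̄ = 0.000655 kg/kg → 0.000655 × 9000 / 9.8 = 0.60 mm
PW = 2.68 + 4.29 + 3.11 + 0.60 = 10.68 ≈ 10.7 mm.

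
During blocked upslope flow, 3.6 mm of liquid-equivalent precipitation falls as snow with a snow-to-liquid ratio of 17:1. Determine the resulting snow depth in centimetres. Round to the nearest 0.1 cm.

snow depth ≈ 6.1 cm

Snow depth = liquid × ratio = 3.6 mm × 17 = 61.2 mm = 6.1 cm.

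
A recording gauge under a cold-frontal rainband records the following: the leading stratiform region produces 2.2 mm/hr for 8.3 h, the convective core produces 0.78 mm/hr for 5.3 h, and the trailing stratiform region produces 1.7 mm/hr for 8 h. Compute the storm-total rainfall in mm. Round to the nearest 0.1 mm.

Total = Σ Rᵢ Δtᵢ = 2.2 × 8.3 + 0.78 × 5.3 + 1.7 × 8
      = 18.26 + 4.134 + 13.6 = 36.0 mm.

total ≈ 36.0 mm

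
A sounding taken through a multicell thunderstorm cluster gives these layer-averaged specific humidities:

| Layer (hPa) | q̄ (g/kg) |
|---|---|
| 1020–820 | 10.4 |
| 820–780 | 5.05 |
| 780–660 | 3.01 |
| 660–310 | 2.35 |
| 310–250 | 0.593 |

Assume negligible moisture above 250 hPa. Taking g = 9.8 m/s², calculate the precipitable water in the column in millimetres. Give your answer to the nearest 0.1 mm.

Precipitable water is the column-integrated vapour mass per unit area: PW = (1/g) Σ q̄ Δp, with q in kg/kg and Δp in Pa (1 kg/m² of water = 1 mm).
Layer 1020–820 hPa: Δp = 200 hPa = 20000 Pa, q̄ = 0.0104 kg/kg → 0.0104 × 20000 / 9.8 = 21.22 mm
Layer 820–780 hPa: Δp = 40 hPa = 4000 Pa, q̄ = 0.00505 kg/kg → 0.00505 × 4000 / 9.8 = 2.06 mm
Layer 780–660 hPa: Δp = 120 hPa = 12000 Pa, q̄ = 0.00301 kg/kg → 0.00301 × 12000 / 9.8 = 3.69 mm
Layer 660–310 hPa: Δp = 350 hPa = 35000 Pa, q̄ = 0.00235 kg/kg → 0.00235 × 35000 / 9.8 = 8.39 mm
Layer 310–250 hPa: Δp = 60 hPa = 6000 Pa, q̄ = 0.000593 kg/kg → 0.000593 × 6000 / 9.8 = 0.36 mm
PW = 21.22 + 2.06 + 3.69 + 8.39 + 0.36 = 35.72 ≈ 35.7 mm.

PW ≈ 35.7 mm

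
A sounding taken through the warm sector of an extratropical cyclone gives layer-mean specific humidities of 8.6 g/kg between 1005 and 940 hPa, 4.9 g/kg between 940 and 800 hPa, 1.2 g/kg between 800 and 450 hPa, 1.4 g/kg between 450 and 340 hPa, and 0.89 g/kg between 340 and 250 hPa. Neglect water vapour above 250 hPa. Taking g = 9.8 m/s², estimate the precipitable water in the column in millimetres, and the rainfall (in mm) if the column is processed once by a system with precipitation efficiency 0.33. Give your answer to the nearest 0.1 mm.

Precipitable water is the column-integrated vapour mass per unit area: PW = (1/g) Σ q̄ Δp, with q in kg/kg and Δp in Pa (1 kg/m² of water = 1 mm).
Layer 1005–940 hPa: Δp = 65 hPa = 6500 Pa, q̄ = 0.0086 kg/kg → 0.0086 × 6500 / 9.8 = 5.70 mm
Layer 940–800 hPa: Δp = 140 hPa = 14000 Pa, q̄ = 0.0049 kg/kg → 0.0049 × 14000 / 9.8 = 7.00 mm
Layer 800–450 hPa: Δp = 350 hPa = 35000 Pa, q̄ = 0.0012 kg/kg → 0.0012 × 35000 / 9.8 = 4.29 mm
Layer 450–340 hPa: Δp = 110 hPa = 11000 Pa, q̄ = 0.0014 kg/kg → 0.0014 × 11000 / 9.8 = 1.57 mm
Layer 340–250 hPa: Δp = 90 hPa = 9000 Pa, q̄ = 0.00089 kg/kg → 0.00089 × 9000 / 9.8 = 0.82 mm
PW = 5.70 + 7.00 + 4.29 + 1.57 + 0.82 = 19.38 ≈ 19.4 mm.
Rainfall = ε × PW = 0.33 × 19.4 = 6.4 mm.

PW ≈ 19.4 mm; rainfall ≈ 6.4 mm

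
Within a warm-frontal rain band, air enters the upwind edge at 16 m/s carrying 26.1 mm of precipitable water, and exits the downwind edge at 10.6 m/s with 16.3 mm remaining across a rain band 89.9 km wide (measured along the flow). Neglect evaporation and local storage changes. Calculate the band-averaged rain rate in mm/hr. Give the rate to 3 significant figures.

R ≈ 9.80 mm/hr

Column moisture flux per unit crosswind length is F = V × PW.
Inflow: F_in = 16 × 26.1 = 417.6 mm·m/s
Outflow: F_out = 10.6 × 16.3 = 172.78 mm·m/s
Steady-state rate R = (F_in − F_out)/L = (417.6 − 172.78) / 89900 m = 2.723e-03 mm/s.
R = 2.723e-03 × 3600 = 9.80 mm/hr.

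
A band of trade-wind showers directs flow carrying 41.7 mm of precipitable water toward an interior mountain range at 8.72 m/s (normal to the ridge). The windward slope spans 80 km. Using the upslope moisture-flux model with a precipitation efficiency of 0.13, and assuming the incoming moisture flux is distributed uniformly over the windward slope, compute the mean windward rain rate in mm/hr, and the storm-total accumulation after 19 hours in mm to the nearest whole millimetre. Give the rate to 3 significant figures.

Incoming column moisture flux per unit ridge length: F = V × PW = 8.72 × 41.7 = 363.624 mm·m/s.
Spread over the 80 km slope with efficiency ε = 0.13: R = ε·F/W = 0.13 × 363.624 / 80000 m = 5.909e-04 mm/s.
R = 5.909e-04 × 3600 = 2.13 mm/hr.
Over 19 h: total = 2.13 × 19 = 40.47 ≈ 40 mm.

R ≈ 2.13 mm/hr; total ≈ 40 mm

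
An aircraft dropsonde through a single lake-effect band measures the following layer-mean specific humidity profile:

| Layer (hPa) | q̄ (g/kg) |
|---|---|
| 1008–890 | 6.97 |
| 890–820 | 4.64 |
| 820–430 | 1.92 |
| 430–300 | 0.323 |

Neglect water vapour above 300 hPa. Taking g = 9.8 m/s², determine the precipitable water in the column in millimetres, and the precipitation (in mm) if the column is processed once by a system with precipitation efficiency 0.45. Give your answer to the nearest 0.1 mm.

PW ≈ 19.8 mm; precipitation ≈ 8.9 mm

Precipitable water is the column-integrated vapour mass per unit area: PW = (1/g) Σ q̄ Δp, with q in kg/kg and Δp in Pa (1 kg/m² of water = 1 mm).
Layer 1008–890 hPa: Δp = 118 hPa = 11800 Pa, q̄ = 0.00697 kg/kg → 0.00697 × 11800 / 9.8 = 8.39 mm
Layer 890–820 hPa: Δp = 70 hPa = 7000 Pa, q̄ = 0.00464 kg/kg → 0.00464 × 7000 / 9.8 = 3.31 mm
Layer 820–430 hPa: Δp = 390 hPa = 39000 Pa, q̄ = 0.00192 kg/kg → 0.00192 × 39000 / 9.8 = 7.64 mm
Layer 430–300 hPa: Δp = 130 hPa = 13000 Pa, q̄ = 0.000323 kg/kg → 0.000323 × 13000 / 9.8 = 0.43 mm
PW = 8.39 + 3.31 + 7.64 + 0.43 = 19.77 ≈ 19.8 mm.
Precipitation = ε × PW = 0.45 × 19.8 = 8.9 mm.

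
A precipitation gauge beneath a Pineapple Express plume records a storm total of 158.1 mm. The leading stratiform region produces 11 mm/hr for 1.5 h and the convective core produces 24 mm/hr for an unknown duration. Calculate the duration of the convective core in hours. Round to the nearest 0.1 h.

Known phases: 11 × 1.5 = 16.5 mm.
Remaining depth = 158.1 − 16.5 = 141.6 mm.
Duration = 141.6 / 24 = 5.9 h.

duration ≈ 5.9 h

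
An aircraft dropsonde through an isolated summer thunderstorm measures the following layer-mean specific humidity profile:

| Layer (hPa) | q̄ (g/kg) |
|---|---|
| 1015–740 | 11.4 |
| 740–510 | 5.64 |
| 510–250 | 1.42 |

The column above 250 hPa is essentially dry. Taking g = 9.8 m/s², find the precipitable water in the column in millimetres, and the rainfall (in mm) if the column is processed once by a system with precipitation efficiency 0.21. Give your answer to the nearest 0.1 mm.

Precipitable water is the column-integrated vapour mass per unit area: PW = (1/g) Σ q̄ Δp, with q in kg/kg and Δp in Pa (1 kg/m² of water = 1 mm).
Layer 1015–740 hPa: Δp = 275 hPa = 27500 Pa, q̄ = 0.0114 kg/kg → 0.0114 × 27500 / 9.8 = 31.99 mm
Layer 740–510 hPa: Δp = 230 hPa = 23000 Pa, q̄ = 0.00564 kg/kg → 0.00564 × 23000 / 9.8 = 13.24 mm
Layer 510–250 hPa: Δp = 260 hPa = 26000 Pa, q̄ = 0.00142 kg/kg → 0.00142 × 26000 / 9.8 = 3.77 mm
PW = 31.99 + 13.24 + 3.77 = 49.00 ≈ 49.0 mm.
Rainfall = ε × PW = 0.21 × 49.0 = 10.3 mm.

PW ≈ 49.0 mm; rainfall ≈ 10.3 mm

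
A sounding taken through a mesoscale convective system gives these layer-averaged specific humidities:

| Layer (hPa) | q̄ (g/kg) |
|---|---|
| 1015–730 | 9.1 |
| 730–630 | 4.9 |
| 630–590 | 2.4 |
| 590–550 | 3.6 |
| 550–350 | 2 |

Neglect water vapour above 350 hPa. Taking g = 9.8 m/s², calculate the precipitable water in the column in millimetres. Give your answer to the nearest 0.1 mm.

Precipitable water is the column-integrated vapour mass per unit area: PW = (1/g) Σ q̄ Δp, with q in kg/kg and Δp in Pa (1 kg/m² of water = 1 mm).
Layer 1015–730 hPa: Δp = 285 hPa = 28500 Pa, q̄ = 0.0091 kg/kg → 0.0091 × 28500 / 9.8 = 26.46 mm
Layer 730–630 hPa: Δp = 100 hPa = 10000 Pa, q̄ = 0.0049 kg/kg → 0.0049 × 10000 / 9.8 = 5.00 mm
Layer 630–590 hPa: Δp = 40 hPa = 4000 Pa, q̄ = 0.0024 kg/kg → 0.0024 × 4000 / 9.8 = 0.98 mm
Layer 590–550 hPa: Δp = 40 hPa = 4000 Pa, q̄ = 0.0036 kg/kg → 0.0036 × 4000 / 9.8 = 1.47 mm
Layer 550–350 hPa: Δp = 200 hPa = 20000 Pa, q̄ = 0.002 kg/kg → 0.002 × 20000 / 9.8 = 4.08 mm
PW = 26.46 + 5.00 + 0.98 + 1.47 + 4.08 = 37.99 ≈ 38.0 mm.

PW ≈ 38.0 mm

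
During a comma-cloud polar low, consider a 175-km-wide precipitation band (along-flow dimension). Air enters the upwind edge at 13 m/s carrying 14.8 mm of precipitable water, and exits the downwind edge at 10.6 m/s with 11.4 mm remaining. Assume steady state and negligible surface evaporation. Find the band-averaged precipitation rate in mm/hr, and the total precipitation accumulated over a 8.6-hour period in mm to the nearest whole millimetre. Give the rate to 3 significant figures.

Column moisture flux per unit crosswind length is F = V × PW.
Inflow: F_in = 13 × 14.8 = 192.4 mm·m/s
Outflow: F_out = 10.6 × 11.4 = 120.84 mm·m/s
Steady-state rate R = (F_in − F_out)/L = (192.4 − 120.84) / 175000 m = 4.089e-04 mm/s.
R = 4.089e-04 × 3600 = 1.47 mm/hr.
Over 8.6 h: total = 1.47 × 8.6 = 12.642 ≈ 13 mm.

R ≈ 1.47 mm/hr; total ≈ 13 mm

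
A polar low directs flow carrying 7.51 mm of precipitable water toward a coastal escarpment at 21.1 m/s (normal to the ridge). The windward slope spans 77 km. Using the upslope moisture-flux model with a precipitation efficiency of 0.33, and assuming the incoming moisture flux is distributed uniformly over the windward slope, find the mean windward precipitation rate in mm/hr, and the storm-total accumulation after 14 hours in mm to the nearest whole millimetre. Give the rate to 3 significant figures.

Incoming column moisture flux per unit ridge length: F = V × PW = 21.1 × 7.51 = 158.461 mm·m/s.
Spread over the 77 km slope with efficiency ε = 0.33: R = ε·F/W = 0.33 × 158.461 / 77000 m = 6.791e-04 mm/s.
R = 6.791e-04 × 3600 = 2.44 mm/hr.
Over 14 h: total = 2.44 × 14 = 34.16 ≈ 34 mm.

R ≈ 2.44 mm/hr; total ≈ 34 mm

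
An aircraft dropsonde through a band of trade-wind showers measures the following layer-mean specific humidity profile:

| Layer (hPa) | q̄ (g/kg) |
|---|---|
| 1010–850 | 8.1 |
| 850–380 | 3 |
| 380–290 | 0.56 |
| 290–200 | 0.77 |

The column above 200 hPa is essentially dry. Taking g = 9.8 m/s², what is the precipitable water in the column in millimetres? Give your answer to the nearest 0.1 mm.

Precipitable water is the column-integrated vapour mass per unit area: PW = (1/g) Σ q̄ Δp, with q in kg/kg and Δp in Pa (1 kg/m² of water = 1 mm).
Layer 1010–850 hPa: Δp = 160 hPa = 16000 Pa, q̄ = 0.0081 kg/kg → 0.0081 × 16000 / 9.8 = 13.22 mm
Layer 850–380 hPa: Δp = 470 hPa = 47000 Pa, q̄ = 0.003 kg/kg → 0.003 × 47000 / 9.8 = 14.39 mm
Layer 380–290 hPa: Δp = 90 hPa = 9000 Pa, q̄ = 0.00056 kg/kg → 0.00056 × 9000 / 9.8 = 0.51 mm
Layer 290–200 hPa: Δp = 90 hPa = 9000 Pa, q̄ = 0.00077 kg/kg → 0.00077 × 9000 / 9.8 = 0.71 mm
PW = 13.22 + 14.39 + 0.51 + 0.71 = 28.83 ≈ 28.8 mm.

PW ≈ 28.8 mm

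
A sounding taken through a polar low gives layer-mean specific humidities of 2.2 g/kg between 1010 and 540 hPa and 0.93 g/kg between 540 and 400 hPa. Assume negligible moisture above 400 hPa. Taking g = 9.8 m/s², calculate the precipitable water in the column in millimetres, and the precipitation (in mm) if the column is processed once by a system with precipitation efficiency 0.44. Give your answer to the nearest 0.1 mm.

Precipitable water is the column-integrated vapour mass per unit area: PW = (1/g) Σ q̄ Δp, with q in kg/kg and Δp in Pa (1 kg/m² of water = 1 mm).
Layer 1010–540 hPa: Δp = 470 hPa = 47000 Pa, q̄ = 0.0022 kg/kg → 0.0022 × 47000 / 9.8 = 10.55 mm
Layer 540–400 hPa: Δp = 140 hPa = 14000 Pa, q̄ = 0.00093 kg/kg → 0.00093 × 14000 / 9.8 = 1.33 mm
PW = 10.55 + 1.33 = 11.88 ≈ 11.9 mm.
Precipitation = ε × PW = 0.44 × 11.9 = 5.2 mm.

PW ≈ 11.9 mm; precipitation ≈ 5.2 mm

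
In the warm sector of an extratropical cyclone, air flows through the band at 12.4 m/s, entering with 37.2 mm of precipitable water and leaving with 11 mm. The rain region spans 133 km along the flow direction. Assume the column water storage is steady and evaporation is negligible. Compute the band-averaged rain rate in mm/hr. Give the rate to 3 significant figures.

R ≈ 8.79 mm/hr

Column moisture flux per unit crosswind length is F = V × PW.
Inflow: F_in = 12.4 × 37.2 = 461.28 mm·m/s
Outflow: F_out = 12.4 × 11 = 136.4 mm·m/s
Steady-state rate R = (F_in − F_out)/L = (461.28 − 136.4) / 133000 m = 2.443e-03 mm/s.
R = 2.443e-03 × 3600 = 8.79 mm/hr.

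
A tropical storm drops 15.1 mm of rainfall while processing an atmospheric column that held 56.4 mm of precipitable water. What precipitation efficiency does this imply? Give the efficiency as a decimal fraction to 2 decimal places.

ε ≈ 0.27

ε = rainfall / PW = 15.1 / 56.4 = 0.27.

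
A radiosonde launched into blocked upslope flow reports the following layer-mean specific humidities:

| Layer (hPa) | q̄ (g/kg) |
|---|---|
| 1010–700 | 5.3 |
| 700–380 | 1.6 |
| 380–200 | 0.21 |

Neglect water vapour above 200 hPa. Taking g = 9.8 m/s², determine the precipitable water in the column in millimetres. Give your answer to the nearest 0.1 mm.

PW ≈ 22.4 mm

Precipitable water is the column-integrated vapour mass per unit area: PW = (1/g) Σ q̄ Δp, with q in kg/kg and Δp in Pa (1 kg/m² of water = 1 mm).
Layer 1010–700 hPa: Δp = 310 hPa = 31000 Pa, q̄ = 0.0053 kg/kg → 0.0053 × 31000 / 9.8 = 16.77 mm
Layer 700–380 hPa: Δp = 320 hPa = 32000 Pa, q̄ = 0.0016 kg/kg → 0.0016 × 32000 / 9.8 = 5.22 mm
Layer 380–200 hPa: Δp = 180 hPa = 18000 Pa, q̄ = 0.00021 kg/kg → 0.00021 × 18000 / 9.8 = 0.39 mm
PW = 16.77 + 5.22 + 0.39 = 22.38 ≈ 22.4 mm.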